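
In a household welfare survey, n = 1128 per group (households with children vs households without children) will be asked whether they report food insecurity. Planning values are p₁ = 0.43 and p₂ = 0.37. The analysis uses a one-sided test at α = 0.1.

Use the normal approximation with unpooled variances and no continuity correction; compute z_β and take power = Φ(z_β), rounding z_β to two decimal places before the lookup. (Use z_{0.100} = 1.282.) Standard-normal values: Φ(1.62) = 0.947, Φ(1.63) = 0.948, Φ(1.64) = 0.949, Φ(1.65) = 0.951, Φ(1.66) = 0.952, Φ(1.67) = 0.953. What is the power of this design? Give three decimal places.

Power ≈ 0.948

z_β = |p₁−p₂|·√(n/[p₁q₁+p₂q₂]) − z_α
    = 0.06 · √(1128/0.4782) − 1.282
    = 0.06 · 48.5679 − 1.282
    = 2.9141 − 1.282 = 1.6321 → 1.63
Power = Φ(1.63) = 0.948.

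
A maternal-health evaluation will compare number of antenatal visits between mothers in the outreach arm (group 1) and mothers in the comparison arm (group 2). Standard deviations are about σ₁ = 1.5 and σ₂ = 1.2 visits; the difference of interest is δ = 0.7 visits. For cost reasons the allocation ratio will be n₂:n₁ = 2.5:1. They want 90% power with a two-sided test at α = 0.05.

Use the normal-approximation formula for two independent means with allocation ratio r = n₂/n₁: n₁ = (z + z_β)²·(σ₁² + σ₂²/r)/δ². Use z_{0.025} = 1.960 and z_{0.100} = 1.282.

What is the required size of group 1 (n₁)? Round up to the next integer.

n₁ = (z_{α/2} + z_β)² · (σ₁² + σ₂²/r) / δ²
   = (1.960 + 1.282)² · (1.5² + 1.2²/2.5) / 0.7²
   = 10.5106 · (2.25 + 0.576) / 0.49
   = 10.5106 · 2.826 / 0.49
   = 60.62
Round up → n₁ = 61; n₂ = r·n₁ = 2.5 × 61 = 153.

n₁ = 61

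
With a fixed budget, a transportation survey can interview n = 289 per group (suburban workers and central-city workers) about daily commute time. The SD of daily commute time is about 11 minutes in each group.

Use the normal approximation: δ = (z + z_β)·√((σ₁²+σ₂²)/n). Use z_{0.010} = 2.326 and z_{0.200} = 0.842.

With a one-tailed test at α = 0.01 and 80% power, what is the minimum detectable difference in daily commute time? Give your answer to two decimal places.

Minimum detectable difference ≈ 2.90 minutes

δ = (z_α + z_β) · √((σ₁²+σ₂²)/n)
  = (2.326 + 0.842) · √(242/289)
  = 3.168 · √0.83737
  = 3.168 · 0.9151
  = 2.8990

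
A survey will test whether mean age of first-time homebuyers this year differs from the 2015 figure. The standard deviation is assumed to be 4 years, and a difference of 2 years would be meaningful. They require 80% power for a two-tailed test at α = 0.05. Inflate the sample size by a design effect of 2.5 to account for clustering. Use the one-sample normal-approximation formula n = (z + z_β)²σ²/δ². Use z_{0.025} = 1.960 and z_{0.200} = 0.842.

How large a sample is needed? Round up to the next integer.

n = (z_{α/2} + z_β)² · σ² / δ²
  = (1.960 + 0.842)² · 4² / 2²
  = 7.8512 · 16 / 4
  = 31.40
Design effect: 2.5 × 31.40 = 78.51.
Round up → n = 79.

n = 79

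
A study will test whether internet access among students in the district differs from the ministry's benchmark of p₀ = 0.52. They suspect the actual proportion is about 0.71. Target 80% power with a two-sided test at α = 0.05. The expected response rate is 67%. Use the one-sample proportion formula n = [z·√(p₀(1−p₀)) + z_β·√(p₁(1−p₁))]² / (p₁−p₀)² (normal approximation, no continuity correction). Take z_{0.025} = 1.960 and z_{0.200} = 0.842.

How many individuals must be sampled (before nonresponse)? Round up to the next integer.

n = [z_{α/2}·√(p₀q₀) + z_β·√(p₁q₁)]² / (p₁ − p₀)²
  = [1.960·√(0.52·0.48) + 0.842·√(0.71·0.29)]² / (0.19)²
  = [1.960·0.4996 + 0.842·0.4538]² / 0.0361
  = [1.3613]² / 0.0361
  = 51.33
Adjust for 67% response: 51.33 / 0.67 = 76.62.
Round up → n = 77.

n = 77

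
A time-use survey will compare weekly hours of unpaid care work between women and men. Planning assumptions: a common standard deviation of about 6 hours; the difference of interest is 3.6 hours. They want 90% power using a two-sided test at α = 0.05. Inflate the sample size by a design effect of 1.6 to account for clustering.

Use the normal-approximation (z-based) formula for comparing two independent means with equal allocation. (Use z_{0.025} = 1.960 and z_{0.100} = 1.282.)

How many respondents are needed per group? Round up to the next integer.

n = (z_{α/2} + z_β)² · (σ₁² + σ₂²) / δ²
  = (1.960 + 1.282)² · (2·6² = 72) / 3.6²
  = 10.5106 · 72 / 12.96
  = 58.39
Design effect: 1.6 × 58.39 = 93.43.
Round up → n = 94 per group.

n = 94 per group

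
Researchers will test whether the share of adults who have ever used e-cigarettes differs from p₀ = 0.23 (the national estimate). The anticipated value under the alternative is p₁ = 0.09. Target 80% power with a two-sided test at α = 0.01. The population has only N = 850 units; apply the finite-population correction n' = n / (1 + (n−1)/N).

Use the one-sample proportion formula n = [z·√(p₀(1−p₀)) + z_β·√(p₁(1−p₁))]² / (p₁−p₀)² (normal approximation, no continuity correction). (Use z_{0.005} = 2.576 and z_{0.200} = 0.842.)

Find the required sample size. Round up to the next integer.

n = 82

n = [z_{α/2}·√(p₀q₀) + z_β·√(p₁q₁)]² / (p₁ − p₀)²
  = [2.576·√(0.23·0.77) + 0.842·√(0.09·0.91)]² / (-0.14)²
  = [2.576·0.4208 + 0.842·0.2862]² / 0.0196
  = [1.3250]² / 0.0196
  = 89.58
Finite-population correction (N = 850): 89.58 / (1 + (89.58 − 1)/850) = 81.12.
Round up → n = 82.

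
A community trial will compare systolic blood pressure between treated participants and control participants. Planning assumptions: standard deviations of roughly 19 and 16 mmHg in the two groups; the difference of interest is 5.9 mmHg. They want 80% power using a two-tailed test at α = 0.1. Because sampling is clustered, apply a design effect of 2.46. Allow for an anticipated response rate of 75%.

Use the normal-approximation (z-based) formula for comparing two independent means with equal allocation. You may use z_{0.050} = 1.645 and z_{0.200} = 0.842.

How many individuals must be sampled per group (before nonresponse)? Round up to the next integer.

n = (z_{α/2} + z_β)² · (σ₁² + σ₂²) / δ²
  = (1.645 + 0.842)² · (19² + 16² = 617) / 5.9²
  = 6.1852 · 617 / 34.81
  = 109.63
Design effect: 2.46 × 109.63 = 269.69.
Adjust for 75% response: 269.69 / 0.75 = 359.59.
Round up → n = 360 per group.

n = 360 per group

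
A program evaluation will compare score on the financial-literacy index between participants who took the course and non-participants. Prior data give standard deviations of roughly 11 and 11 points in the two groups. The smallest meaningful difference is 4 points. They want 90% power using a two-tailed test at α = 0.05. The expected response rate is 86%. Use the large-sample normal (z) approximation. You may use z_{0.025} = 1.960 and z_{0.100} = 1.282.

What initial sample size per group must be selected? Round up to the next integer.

n = (z_{α/2} + z_β)² · (σ₁² + σ₂²) / δ²
  = (1.960 + 1.282)² · (11² + 11² = 242) / 4²
  = 10.5106 · 242 / 16
  = 158.97
Adjust for 86% response: 158.97 / 0.86 = 184.85.
Round up → n = 185 per group.

n = 185 per group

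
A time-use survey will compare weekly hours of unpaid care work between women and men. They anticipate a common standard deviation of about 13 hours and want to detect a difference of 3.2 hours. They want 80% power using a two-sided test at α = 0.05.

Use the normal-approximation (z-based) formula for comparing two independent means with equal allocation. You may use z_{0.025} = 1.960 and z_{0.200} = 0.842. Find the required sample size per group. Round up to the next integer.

n = 260 per group

n = (z_{α/2} + z_β)² · (σ₁² + σ₂²) / δ²
  = (1.960 + 0.842)² · (2·13² = 338) / 3.2²
  = 7.8512 · 338 / 10.24
  = 259.15
Round up → n = 260 per group.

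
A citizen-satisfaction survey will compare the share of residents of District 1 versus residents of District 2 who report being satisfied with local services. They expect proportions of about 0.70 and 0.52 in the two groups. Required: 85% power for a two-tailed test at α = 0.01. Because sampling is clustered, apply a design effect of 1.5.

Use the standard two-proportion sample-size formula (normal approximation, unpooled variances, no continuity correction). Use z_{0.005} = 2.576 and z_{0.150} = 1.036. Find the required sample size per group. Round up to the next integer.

n = (z_{α/2} + z_β)² · [p₁(1−p₁) + p₂(1−p₂)] / (p₁ − p₂)²
  = (2.576 + 1.036)² · (0.70·0.30 + 0.52·0.48) / (0.18)²
  = (3.612)² · (0.2100 + 0.2496) / 0.0324
  = 13.0465 · 0.4596 / 0.0324
  = 185.07
Design effect: 1.5 × 185.07 = 277.60.
Round up → n = 278 per group.

n = 278 per group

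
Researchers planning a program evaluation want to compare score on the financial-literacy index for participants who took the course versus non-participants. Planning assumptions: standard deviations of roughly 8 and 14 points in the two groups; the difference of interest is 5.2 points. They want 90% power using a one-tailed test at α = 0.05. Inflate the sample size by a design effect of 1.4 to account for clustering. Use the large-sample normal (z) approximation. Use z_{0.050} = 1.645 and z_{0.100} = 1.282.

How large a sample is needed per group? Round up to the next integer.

n = 116 per group

n = (z_α + z_β)² · (σ₁² + σ₂²) / δ²
  = (1.645 + 1.282)² · (8² + 14² = 260) / 5.2²
  = 8.5673 · 260 / 27.04
  = 82.38
Design effect: 1.4 × 82.38 = 115.33.
Round up → n = 116 per group.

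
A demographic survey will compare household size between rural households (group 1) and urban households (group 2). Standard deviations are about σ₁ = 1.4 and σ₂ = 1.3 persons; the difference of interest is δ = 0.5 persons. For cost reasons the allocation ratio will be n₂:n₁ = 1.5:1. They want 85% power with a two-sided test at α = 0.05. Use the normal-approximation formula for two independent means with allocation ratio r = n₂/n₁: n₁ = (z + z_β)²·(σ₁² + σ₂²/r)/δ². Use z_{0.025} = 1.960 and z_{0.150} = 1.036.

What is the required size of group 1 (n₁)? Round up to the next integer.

n₁ = (z_{α/2} + z_β)² · (σ₁² + σ₂²/r) / δ²
   = (1.960 + 1.036)² · (1.4² + 1.3²/1.5) / 0.5²
   = 8.9760 · (1.96 + 1.1267) / 0.25
   = 8.9760 · 3.0867 / 0.25
   = 110.82
Round up → n₁ = 111; n₂ = r·n₁ = 1.5 × 111 = 167.

n₁ = 111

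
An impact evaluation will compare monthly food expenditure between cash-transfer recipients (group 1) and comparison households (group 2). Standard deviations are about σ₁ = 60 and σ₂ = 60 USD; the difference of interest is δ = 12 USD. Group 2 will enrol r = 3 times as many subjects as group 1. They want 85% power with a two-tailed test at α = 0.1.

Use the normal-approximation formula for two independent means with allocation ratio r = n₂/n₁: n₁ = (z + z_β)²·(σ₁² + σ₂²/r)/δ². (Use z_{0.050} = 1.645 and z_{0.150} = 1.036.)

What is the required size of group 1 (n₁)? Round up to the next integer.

n₁ = 240

n₁ = (z_{α/2} + z_β)² · (σ₁² + σ₂²/r) / δ²
   = (1.645 + 1.036)² · (60² + 60²/3) / 12²
   = 7.1878 · (3600 + 1200) / 144
   = 7.1878 · 4800 / 144
   = 239.59
Round up → n₁ = 240; n₂ = r·n₁ = 3 × 240 = 720.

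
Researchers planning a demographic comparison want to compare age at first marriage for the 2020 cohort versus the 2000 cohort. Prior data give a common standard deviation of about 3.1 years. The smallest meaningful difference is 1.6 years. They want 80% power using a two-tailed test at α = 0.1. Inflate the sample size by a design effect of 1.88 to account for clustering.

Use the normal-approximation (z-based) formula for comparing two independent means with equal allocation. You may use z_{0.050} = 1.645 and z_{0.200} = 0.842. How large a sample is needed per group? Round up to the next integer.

n = (z_{α/2} + z_β)² · (σ₁² + σ₂²) / δ²
  = (1.645 + 0.842)² · (2·3.1² = 19.22) / 1.6²
  = 6.1852 · 19.22 / 2.56
  = 46.44
Design effect: 1.88 × 46.44 = 87.30.
Round up → n = 88 per group.

n = 88 per group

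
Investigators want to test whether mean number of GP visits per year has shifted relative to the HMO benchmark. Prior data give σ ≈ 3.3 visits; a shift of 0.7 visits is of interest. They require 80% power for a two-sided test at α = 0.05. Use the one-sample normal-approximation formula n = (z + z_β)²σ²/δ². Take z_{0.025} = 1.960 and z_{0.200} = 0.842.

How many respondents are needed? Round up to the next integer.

n = (z_{α/2} + z_β)² · σ² / δ²
  = (1.960 + 0.842)² · 3.3² / 0.7²
  = 7.8512 · 10.89 / 0.49
  = 174.49
Round up → n = 175.

n = 175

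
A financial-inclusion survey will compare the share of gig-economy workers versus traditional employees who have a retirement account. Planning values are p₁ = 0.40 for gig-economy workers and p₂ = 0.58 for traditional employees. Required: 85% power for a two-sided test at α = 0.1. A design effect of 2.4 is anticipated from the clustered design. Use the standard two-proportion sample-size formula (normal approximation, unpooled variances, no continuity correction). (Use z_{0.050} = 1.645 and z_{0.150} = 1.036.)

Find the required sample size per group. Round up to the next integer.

n = (z_{α/2} + z_β)² · [p₁(1−p₁) + p₂(1−p₂)] / (p₁ − p₂)²
  = (1.645 + 1.036)² · (0.40·0.60 + 0.58·0.42) / (-0.18)²
  = (2.681)² · (0.2400 + 0.2436) / 0.0324
  = 7.1878 · 0.4836 / 0.0324
  = 107.28
Design effect: 2.4 × 107.28 = 257.48.
Round up → n = 258 per group.

n = 258 per group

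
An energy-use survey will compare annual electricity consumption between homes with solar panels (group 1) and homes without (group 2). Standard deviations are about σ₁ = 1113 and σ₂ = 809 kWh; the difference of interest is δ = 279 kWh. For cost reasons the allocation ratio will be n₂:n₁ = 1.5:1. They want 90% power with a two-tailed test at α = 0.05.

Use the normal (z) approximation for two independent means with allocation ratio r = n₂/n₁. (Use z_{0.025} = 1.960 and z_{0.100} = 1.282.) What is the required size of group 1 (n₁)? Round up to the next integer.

n₁ = 227

n₁ = (z_{α/2} + z_β)² · (σ₁² + σ₂²/r) / δ²
   = (1.960 + 1.282)² · (1113² + 809²/1.5) / 279²
   = 10.5106 · (1238769 + 436320.7) / 77841
   = 10.5106 · 1675089.7 / 77841
   = 226.18
Round up → n₁ = 227; n₂ = r·n₁ = 1.5 × 227 = 341.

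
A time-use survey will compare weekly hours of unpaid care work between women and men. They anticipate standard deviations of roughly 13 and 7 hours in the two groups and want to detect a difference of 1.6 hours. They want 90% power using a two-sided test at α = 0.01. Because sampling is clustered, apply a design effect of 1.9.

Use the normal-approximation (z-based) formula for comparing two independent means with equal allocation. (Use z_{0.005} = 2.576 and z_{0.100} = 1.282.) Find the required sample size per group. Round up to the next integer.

n = (z_{α/2} + z_β)² · (σ₁² + σ₂²) / δ²
  = (2.576 + 1.282)² · (13² + 7² = 218) / 1.6²
  = 14.8842 · 218 / 2.56
  = 1267.48
Design effect: 1.9 × 1267.48 = 2408.21.
Round up → n = 2409 per group.

n = 2409 per group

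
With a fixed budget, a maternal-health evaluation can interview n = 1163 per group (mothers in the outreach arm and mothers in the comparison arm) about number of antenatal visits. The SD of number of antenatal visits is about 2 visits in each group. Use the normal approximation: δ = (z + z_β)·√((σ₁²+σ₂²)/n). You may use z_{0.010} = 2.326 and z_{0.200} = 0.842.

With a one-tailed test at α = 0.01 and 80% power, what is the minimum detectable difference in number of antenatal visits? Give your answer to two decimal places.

δ = (z_α + z_β) · √((σ₁²+σ₂²)/n)
  = (2.326 + 0.842) · √(8/1163)
  = 3.168 · √0.00688
  = 3.168 · 0.0829
  = 0.2627

Minimum detectable difference ≈ 0.26 visits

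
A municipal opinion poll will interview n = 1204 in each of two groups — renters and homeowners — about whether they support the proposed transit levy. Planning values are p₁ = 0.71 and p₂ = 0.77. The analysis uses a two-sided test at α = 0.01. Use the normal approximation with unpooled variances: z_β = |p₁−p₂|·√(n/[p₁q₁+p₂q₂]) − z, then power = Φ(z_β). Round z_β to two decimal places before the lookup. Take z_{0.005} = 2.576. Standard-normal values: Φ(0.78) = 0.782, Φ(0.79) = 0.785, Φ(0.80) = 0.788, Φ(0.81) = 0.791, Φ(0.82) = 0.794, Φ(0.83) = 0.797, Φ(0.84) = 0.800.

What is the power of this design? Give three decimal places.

z_β = |p₁−p₂|·√(n/[p₁q₁+p₂q₂]) − z_{α/2}
    = 0.06 · √(1204/0.3830) − 2.576
    = 0.06 · 56.0678 − 2.576
    = 3.3641 − 2.576 = 0.7881 → 0.79
Power = Φ(0.79) = 0.785.

Power ≈ 0.785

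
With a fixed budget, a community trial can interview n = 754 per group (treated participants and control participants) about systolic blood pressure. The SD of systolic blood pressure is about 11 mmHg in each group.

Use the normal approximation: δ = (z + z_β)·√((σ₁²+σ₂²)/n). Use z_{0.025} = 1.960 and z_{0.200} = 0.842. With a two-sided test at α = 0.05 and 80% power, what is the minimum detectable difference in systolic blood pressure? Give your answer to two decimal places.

δ = (z_{α/2} + z_β) · √((σ₁²+σ₂²)/n)
  = (1.960 + 0.842) · √(242/754)
  = 2.802 · √0.32095
  = 2.802 · 0.5665
  = 1.5874

Minimum detectable difference ≈ 1.59 mmHg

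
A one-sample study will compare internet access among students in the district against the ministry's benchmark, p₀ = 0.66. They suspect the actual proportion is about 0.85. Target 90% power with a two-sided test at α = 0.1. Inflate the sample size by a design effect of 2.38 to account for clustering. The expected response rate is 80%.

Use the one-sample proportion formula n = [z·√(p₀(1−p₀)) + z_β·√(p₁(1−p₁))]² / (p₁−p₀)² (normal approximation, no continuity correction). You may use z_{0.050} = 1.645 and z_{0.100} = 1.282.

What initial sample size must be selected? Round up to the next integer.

n = [z_{α/2}·√(p₀q₀) + z_β·√(p₁q₁)]² / (p₁ − p₀)²
  = [1.645·√(0.66·0.34) + 1.282·√(0.85·0.15)]² / (0.19)²
  = [1.645·0.4737 + 1.282·0.3571]² / 0.0361
  = [1.2370]² / 0.0361
  = 42.39
Design effect: 2.38 × 42.39 = 100.88.
Adjust for 80% response: 100.88 / 0.80 = 126.10.
Round up → n = 127.

n = 127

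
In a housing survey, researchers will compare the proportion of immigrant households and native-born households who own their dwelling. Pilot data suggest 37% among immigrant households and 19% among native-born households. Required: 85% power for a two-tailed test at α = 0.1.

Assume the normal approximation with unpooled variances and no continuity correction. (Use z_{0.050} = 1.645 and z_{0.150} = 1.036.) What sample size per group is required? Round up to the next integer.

n = (z_{α/2} + z_β)² · [p₁(1−p₁) + p₂(1−p₂)] / (p₁ − p₂)²
  = (1.645 + 1.036)² · (0.37·0.63 + 0.19·0.81) / (0.18)²
  = (2.681)² · (0.2331 + 0.1539) / 0.0324
  = 7.1878 · 0.3870 / 0.0324
  = 85.85
Round up → n = 86 per group.

n = 86 per group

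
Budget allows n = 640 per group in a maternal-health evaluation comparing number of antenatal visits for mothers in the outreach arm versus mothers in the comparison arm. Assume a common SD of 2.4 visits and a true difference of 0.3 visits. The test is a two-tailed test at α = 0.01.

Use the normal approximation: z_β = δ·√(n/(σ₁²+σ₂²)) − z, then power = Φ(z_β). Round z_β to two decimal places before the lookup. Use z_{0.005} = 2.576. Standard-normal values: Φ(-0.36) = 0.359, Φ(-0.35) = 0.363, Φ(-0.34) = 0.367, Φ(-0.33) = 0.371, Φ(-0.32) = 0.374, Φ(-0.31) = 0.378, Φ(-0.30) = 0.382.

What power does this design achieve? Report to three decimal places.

z_β = δ·√(n/(σ₁²+σ₂²)) − z_{α/2}
    = 0.3 · √(640/11.52) − 2.576
    = 0.3 · 7.45356 − 2.576
    = 2.2361 − 2.576 = -0.3399 → -0.34
Power = Φ(-0.34) = 0.367.

Power ≈ 0.367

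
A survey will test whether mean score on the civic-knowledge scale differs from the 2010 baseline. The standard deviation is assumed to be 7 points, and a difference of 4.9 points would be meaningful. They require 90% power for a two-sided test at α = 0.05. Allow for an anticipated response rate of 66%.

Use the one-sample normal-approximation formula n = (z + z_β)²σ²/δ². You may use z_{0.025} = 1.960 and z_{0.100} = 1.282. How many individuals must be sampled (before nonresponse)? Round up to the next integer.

n = (z_{α/2} + z_β)² · σ² / δ²
  = (1.960 + 1.282)² · 7² / 4.9²
  = 10.5106 · 49 / 24.01
  = 21.45
Adjust for 66% response: 21.45 / 0.66 = 32.50.
Round up → n = 33.

n = 33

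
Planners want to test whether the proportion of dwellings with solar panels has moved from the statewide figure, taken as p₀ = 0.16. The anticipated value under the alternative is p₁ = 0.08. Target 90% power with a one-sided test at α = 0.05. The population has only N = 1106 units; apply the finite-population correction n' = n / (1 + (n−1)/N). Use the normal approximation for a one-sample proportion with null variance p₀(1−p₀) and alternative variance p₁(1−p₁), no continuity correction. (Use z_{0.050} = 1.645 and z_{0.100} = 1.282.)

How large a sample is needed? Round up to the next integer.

n = 126

n = [z_α·√(p₀q₀) + z_β·√(p₁q₁)]² / (p₁ − p₀)²
  = [1.645·√(0.16·0.84) + 1.282·√(0.08·0.92)]² / (-0.08)²
  = [1.645·0.3666 + 1.282·0.2713]² / 0.0064
  = [0.9509]² / 0.0064
  = 141.27
Finite-population correction (N = 1106): 141.27 / (1 + (141.27 − 1)/1106) = 125.37.
Round up → n = 126.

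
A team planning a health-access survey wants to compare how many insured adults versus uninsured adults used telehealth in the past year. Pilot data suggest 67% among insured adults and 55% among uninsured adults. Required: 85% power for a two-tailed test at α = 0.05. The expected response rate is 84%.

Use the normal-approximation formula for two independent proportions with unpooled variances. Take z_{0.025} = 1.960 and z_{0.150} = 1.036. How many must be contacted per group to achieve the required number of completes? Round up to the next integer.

n = 348 per group

n = (z_{α/2} + z_β)² · [p₁(1−p₁) + p₂(1−p₂)] / (p₁ − p₂)²
  = (1.960 + 1.036)² · (0.67·0.33 + 0.55·0.45) / (0.12)²
  = (2.996)² · (0.2211 + 0.2475) / 0.0144
  = 8.9760 · 0.4686 / 0.0144
  = 292.09
Adjust for 84% response: 292.09 / 0.84 = 347.73.
Round up → n = 348 per group.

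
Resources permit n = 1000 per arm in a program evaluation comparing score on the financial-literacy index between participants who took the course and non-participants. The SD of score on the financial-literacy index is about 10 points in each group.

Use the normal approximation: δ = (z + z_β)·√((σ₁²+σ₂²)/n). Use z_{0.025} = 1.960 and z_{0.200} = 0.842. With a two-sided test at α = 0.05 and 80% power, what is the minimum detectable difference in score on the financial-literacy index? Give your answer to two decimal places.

δ = (z_{α/2} + z_β) · √((σ₁²+σ₂²)/n)
  = (1.960 + 0.842) · √(200/1000)
  = 2.802 · √0.2
  = 2.802 · 0.4472
  = 1.2531

Minimum detectable difference ≈ 1.25 points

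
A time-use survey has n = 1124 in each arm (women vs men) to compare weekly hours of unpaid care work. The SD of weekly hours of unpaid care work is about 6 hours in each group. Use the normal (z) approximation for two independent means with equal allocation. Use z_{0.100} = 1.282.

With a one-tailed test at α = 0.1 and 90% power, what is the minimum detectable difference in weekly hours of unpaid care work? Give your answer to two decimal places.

δ = (z_α + z_β) · √((σ₁²+σ₂²)/n)
  = (1.282 + 1.282) · √(72/1124)
  = 2.564 · √0.06406
  = 2.564 · 0.2531
  = 0.6489

Minimum detectable difference ≈ 0.65 hours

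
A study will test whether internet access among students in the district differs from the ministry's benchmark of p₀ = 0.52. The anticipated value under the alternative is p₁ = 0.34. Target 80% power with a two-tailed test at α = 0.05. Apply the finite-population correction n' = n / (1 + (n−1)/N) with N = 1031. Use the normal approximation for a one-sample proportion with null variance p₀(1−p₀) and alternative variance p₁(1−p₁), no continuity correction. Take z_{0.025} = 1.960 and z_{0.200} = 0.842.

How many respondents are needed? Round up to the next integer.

n = 56

n = [z_{α/2}·√(p₀q₀) + z_β·√(p₁q₁)]² / (p₁ − p₀)²
  = [1.960·√(0.52·0.48) + 0.842·√(0.34·0.66)]² / (-0.18)²
  = [1.960·0.4996 + 0.842·0.4737]² / 0.0324
  = [1.3781]² / 0.0324
  = 58.61
Finite-population correction (N = 1031): 58.61 / (1 + (58.61 − 1)/1031) = 55.51.
Round up → n = 56.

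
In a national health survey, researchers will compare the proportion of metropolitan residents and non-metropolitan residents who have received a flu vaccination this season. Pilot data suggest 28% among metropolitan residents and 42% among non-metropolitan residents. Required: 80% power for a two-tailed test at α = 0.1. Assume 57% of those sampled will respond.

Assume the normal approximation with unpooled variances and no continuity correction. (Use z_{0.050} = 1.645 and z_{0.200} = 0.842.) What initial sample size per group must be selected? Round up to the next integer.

n = 247 per group

n = (z_{α/2} + z_β)² · [p₁(1−p₁) + p₂(1−p₂)] / (p₁ − p₂)²
  = (1.645 + 0.842)² · (0.28·0.72 + 0.42·0.58) / (-0.14)²
  = (2.487)² · (0.2016 + 0.2436) / 0.0196
  = 6.1852 · 0.4452 / 0.0196
  = 140.49
Adjust for 57% response: 140.49 / 0.57 = 246.48.
Round up → n = 247 per group.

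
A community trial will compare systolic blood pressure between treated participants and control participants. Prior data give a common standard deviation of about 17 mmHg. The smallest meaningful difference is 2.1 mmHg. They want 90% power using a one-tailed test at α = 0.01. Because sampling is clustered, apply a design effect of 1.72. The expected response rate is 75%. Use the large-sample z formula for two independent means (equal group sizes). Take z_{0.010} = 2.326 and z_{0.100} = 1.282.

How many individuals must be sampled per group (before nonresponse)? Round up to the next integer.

n = 3913 per group

n = (z_α + z_β)² · (σ₁² + σ₂²) / δ²
  = (2.326 + 1.282)² · (2·17² = 578) / 2.1²
  = 13.0177 · 578 / 4.41
  = 1706.17
Design effect: 1.72 × 1706.17 = 2934.61.
Adjust for 75% response: 2934.61 / 0.75 = 3912.82.
Round up → n = 3913 per group.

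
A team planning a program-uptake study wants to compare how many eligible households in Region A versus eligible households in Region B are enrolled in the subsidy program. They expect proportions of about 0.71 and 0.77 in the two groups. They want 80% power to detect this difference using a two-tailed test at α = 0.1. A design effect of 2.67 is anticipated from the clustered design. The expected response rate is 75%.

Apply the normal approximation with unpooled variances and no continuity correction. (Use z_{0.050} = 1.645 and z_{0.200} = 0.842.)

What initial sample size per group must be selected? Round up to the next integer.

n = (z_{α/2} + z_β)² · [p₁(1−p₁) + p₂(1−p₂)] / (p₁ − p₂)²
  = (1.645 + 0.842)² · (0.71·0.29 + 0.77·0.23) / (-0.06)²
  = (2.487)² · (0.2059 + 0.1771) / 0.0036
  = 6.1852 · 0.3830 / 0.0036
  = 658.03
Design effect: 2.67 × 658.03 = 1756.95.
Adjust for 75% response: 1756.95 / 0.75 = 2342.60.
Round up → n = 2343 per group.

n = 2343 per group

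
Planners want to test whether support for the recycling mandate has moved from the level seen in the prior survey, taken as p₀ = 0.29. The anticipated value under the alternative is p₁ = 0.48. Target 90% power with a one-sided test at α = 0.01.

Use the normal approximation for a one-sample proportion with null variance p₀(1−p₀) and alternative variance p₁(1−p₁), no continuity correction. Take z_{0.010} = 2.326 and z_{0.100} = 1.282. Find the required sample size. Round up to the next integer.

n = [z_α·√(p₀q₀) + z_β·√(p₁q₁)]² / (p₁ − p₀)²
  = [2.326·√(0.29·0.71) + 1.282·√(0.48·0.52)]² / (0.19)²
  = [2.326·0.4538 + 1.282·0.4996]² / 0.0361
  = [1.6959]² / 0.0361
  = 79.67
Round up → n = 80.

n = 80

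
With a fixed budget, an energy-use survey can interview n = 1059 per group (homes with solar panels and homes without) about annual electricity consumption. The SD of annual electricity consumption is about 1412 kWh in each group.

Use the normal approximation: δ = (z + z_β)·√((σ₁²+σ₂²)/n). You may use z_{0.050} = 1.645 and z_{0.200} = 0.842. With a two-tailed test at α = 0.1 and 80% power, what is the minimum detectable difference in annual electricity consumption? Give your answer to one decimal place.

δ = (z_{α/2} + z_β) · √((σ₁²+σ₂²)/n)
  = (1.645 + 0.842) · √(3987488/1059)
  = 2.487 · √3765.3
  = 2.487 · 61.3623
  = 152.6081

Minimum detectable difference ≈ 152.6 kWh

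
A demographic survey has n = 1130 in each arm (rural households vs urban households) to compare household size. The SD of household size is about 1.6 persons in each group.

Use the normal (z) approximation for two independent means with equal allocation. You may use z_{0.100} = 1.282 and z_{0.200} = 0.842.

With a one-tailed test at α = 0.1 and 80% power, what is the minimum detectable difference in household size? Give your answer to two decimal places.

Minimum detectable difference ≈ 0.14 persons

δ = (z_α + z_β) · √((σ₁²+σ₂²)/n)
  = (1.282 + 0.842) · √(5.12/1130)
  = 2.124 · √0.00453
  = 2.124 · 0.0673
  = 0.1430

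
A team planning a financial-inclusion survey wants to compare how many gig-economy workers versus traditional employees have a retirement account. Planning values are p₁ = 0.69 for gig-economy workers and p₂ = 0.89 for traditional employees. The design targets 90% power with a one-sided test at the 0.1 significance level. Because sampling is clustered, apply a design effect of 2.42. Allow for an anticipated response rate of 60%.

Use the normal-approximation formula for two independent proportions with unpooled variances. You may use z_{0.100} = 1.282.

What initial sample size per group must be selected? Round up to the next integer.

n = (z_α + z_β)² · [p₁(1−p₁) + p₂(1−p₂)] / (p₁ − p₂)²
  = (1.282 + 1.282)² · (0.69·0.31 + 0.89·0.11) / (-0.20)²
  = (2.564)² · (0.2139 + 0.0979) / 0.0400
  = 6.5741 · 0.3118 / 0.0400
  = 51.25
Design effect: 2.42 × 51.25 = 124.01.
Adjust for 60% response: 124.01 / 0.60 = 206.69.
Round up → n = 207 per group.

n = 207 per group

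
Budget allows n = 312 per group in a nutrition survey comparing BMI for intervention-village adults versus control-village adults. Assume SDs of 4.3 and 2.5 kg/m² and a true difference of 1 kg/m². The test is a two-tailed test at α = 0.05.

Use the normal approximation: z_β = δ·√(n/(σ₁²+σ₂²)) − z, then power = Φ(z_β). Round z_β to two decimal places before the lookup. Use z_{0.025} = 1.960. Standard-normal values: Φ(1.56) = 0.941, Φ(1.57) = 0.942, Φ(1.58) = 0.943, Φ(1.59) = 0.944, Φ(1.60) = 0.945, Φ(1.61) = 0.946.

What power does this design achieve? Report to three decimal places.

z_β = δ·√(n/(σ₁²+σ₂²)) − z_{α/2}
    = 1 · √(312/24.74) − 1.960
    = 1 · 3.55122 − 1.960
    = 3.5512 − 1.960 = 1.5912 → 1.59
Power = Φ(1.59) = 0.944.

Power ≈ 0.944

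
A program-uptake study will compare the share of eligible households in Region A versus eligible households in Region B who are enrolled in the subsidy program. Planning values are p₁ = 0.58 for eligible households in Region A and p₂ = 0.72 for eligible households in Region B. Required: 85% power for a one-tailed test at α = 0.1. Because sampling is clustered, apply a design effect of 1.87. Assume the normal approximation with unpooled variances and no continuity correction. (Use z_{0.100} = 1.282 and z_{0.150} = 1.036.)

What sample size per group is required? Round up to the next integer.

n = (z_α + z_β)² · [p₁(1−p₁) + p₂(1−p₂)] / (p₁ − p₂)²
  = (1.282 + 1.036)² · (0.58·0.42 + 0.72·0.28) / (-0.14)²
  = (2.318)² · (0.2436 + 0.2016) / 0.0196
  = 5.3731 · 0.4452 / 0.0196
  = 122.05
Design effect: 1.87 × 122.05 = 228.23.
Round up → n = 229 per group.

n = 229 per group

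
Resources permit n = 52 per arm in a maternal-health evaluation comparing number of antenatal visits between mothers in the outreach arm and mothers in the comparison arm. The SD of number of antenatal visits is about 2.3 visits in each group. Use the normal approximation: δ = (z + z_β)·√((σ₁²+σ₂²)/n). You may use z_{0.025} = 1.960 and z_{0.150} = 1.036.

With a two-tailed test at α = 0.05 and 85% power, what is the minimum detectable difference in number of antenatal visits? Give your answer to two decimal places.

δ = (z_{α/2} + z_β) · √((σ₁²+σ₂²)/n)
  = (1.960 + 1.036) · √(10.58/52)
  = 2.996 · √0.20346
  = 2.996 · 0.4511
  = 1.3514

Minimum detectable difference ≈ 1.35 visits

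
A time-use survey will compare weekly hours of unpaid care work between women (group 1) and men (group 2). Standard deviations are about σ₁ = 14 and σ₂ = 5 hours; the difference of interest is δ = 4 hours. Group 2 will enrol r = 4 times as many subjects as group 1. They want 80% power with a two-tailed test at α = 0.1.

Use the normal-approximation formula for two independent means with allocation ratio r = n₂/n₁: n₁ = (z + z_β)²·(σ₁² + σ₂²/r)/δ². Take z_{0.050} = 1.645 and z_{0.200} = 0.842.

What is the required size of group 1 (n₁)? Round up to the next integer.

n₁ = (z_{α/2} + z_β)² · (σ₁² + σ₂²/r) / δ²
   = (1.645 + 0.842)² · (14² + 5²/4) / 4²
   = 6.1852 · (196 + 6.25) / 16
   = 6.1852 · 202.25 / 16
   = 78.18
Round up → n₁ = 79; n₂ = r·n₁ = 4 × 79 = 316.

n₁ = 79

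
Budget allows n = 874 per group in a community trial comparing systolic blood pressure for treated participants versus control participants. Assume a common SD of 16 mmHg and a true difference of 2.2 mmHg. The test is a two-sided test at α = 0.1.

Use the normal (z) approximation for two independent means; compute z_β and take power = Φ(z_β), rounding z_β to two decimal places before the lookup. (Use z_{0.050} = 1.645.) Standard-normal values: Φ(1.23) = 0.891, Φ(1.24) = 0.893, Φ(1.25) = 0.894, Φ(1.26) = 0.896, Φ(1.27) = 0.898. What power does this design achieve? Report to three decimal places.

z_β = δ·√(n/(σ₁²+σ₂²)) − z_{α/2}
    = 2.2 · √(874/512) − 1.645
    = 2.2 · 1.30653 − 1.645
    = 2.8744 − 1.645 = 1.2294 → 1.23
Power = Φ(1.23) = 0.891.

Power ≈ 0.891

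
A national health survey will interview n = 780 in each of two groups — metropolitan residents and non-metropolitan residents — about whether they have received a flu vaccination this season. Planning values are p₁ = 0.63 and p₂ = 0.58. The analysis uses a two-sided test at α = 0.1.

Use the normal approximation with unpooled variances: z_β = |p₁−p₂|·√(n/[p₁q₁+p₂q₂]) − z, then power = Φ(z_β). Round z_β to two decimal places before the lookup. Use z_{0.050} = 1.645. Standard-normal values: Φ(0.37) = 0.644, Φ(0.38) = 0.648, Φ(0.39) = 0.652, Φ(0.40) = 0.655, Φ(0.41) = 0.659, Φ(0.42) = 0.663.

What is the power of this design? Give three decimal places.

Power ≈ 0.648

z_β = |p₁−p₂|·√(n/[p₁q₁+p₂q₂]) − z_{α/2}
    = 0.05 · √(780/0.4767) − 1.645
    = 0.05 · 40.4506 − 1.645
    = 2.0225 − 1.645 = 0.3775 → 0.38
Power = Φ(0.38) = 0.648.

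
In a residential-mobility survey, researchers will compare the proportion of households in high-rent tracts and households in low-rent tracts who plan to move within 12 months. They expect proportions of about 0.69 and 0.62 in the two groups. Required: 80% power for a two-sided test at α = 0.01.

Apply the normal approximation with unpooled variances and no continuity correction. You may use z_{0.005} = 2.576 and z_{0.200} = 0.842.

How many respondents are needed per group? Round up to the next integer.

n = (z_{α/2} + z_β)² · [p₁(1−p₁) + p₂(1−p₂)] / (p₁ − p₂)²
  = (2.576 + 0.842)² · (0.69·0.31 + 0.62·0.38) / (0.07)²
  = (3.418)² · (0.2139 + 0.2356) / 0.0049
  = 11.6827 · 0.4495 / 0.0049
  = 1071.71
Round up → n = 1072 per group.

n = 1072 per group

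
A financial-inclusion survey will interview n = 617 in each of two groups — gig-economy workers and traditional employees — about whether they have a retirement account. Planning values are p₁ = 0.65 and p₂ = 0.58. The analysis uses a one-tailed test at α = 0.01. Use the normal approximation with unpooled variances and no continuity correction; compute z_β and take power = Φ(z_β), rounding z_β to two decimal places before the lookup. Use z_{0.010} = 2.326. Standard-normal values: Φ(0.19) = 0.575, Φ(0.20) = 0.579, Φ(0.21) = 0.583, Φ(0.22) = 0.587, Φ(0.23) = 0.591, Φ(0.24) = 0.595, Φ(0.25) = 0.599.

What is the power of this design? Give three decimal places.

Power ≈ 0.583

z_β = |p₁−p₂|·√(n/[p₁q₁+p₂q₂]) − z_α
    = 0.07 · √(617/0.4711) − 2.326
    = 0.07 · 36.1898 − 2.326
    = 2.5333 − 2.326 = 0.2073 → 0.21
Power = Φ(0.21) = 0.583.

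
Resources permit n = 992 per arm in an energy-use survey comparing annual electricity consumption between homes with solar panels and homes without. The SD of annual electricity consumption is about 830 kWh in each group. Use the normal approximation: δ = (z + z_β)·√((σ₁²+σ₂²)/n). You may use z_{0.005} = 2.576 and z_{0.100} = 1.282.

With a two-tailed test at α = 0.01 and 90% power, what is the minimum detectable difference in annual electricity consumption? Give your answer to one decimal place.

δ = (z_{α/2} + z_β) · √((σ₁²+σ₂²)/n)
  = (2.576 + 1.282) · √(1377800/992)
  = 3.858 · √1388.9
  = 3.858 · 37.2681
  = 143.7803

Minimum detectable difference ≈ 143.8 kWh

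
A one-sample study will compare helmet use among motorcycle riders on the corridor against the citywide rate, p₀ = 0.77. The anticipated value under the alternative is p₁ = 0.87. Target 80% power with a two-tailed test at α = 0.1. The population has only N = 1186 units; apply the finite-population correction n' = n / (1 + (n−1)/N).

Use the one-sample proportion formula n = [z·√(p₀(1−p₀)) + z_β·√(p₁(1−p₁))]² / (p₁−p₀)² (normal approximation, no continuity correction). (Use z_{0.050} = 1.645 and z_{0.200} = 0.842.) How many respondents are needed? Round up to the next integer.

n = [z_{α/2}·√(p₀q₀) + z_β·√(p₁q₁)]² / (p₁ − p₀)²
  = [1.645·√(0.77·0.23) + 0.842·√(0.87·0.13)]² / (0.10)²
  = [1.645·0.4208 + 0.842·0.3363]² / 0.0100
  = [0.9754]² / 0.0100
  = 95.15
Finite-population correction (N = 1186): 95.15 / (1 + (95.15 − 1)/1186) = 88.15.
Round up → n = 89.

n = 89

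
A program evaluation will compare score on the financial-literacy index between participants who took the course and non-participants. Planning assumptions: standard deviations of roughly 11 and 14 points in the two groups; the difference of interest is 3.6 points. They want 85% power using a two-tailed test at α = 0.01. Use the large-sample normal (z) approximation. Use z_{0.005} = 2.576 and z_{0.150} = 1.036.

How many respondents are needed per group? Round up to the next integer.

n = 320 per group

n = (z_{α/2} + z_β)² · (σ₁² + σ₂²) / δ²
  = (2.576 + 1.036)² · (11² + 14² = 317) / 3.6²
  = 13.0465 · 317 / 12.96
  = 319.12
Round up → n = 320 per group.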